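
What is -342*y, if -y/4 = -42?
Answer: -57456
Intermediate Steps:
y = 168 (y = -4*(-42) = 168)
-342*y = -342*168 = -57456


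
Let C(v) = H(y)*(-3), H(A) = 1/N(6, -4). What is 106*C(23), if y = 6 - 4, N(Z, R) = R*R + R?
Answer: -53/2 ≈ -26.500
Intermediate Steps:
N(Z, R) = R + R**2 (N(Z, R) = R**2 + R = R + R**2)
y = 2
H(A) = 1/12 (H(A) = 1/(-4*(1 - 4)) = 1/(-4*(-3)) = 1/12)
C(v) = -1/4 (C(v) = (1/12)*(-3) = -1/4)
106*C(23) = 106*(-1/4) = -53/2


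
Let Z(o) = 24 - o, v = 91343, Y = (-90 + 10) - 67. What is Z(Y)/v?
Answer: 171/91343 ≈ 0.0018721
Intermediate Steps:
Y = -147 (Y = -80 - 67 = -147)
Z(Y)/v = (24 - 1*(-147))/91343 = (24 + 147)*(1/91343) = 171*(1/91343) = 171/91343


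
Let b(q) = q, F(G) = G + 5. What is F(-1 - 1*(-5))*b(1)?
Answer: 9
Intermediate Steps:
F(G) = 5 + G
F(-1 - 1*(-5))*b(1) = (5 + (-1 - 1*(-5)))*1 = (5 + (-1 + 5))*1 = (5 + 4)*1 = 9*1 = 9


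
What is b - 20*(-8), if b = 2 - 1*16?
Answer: 146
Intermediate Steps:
b = -14 (b = 2 - 16 = -14)
b - 20*(-8) = -14 - 20*(-8) = -14 + 160 = 146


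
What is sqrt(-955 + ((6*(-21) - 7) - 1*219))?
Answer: I*sqrt(1307) ≈ 36.152*I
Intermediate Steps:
sqrt(-955 + ((6*(-21) - 7) - 1*219)) = sqrt(-955 + ((-126 - 7) - 219)) = sqrt(-955 + (-133 - 219)) = sqrt(-955 - 352) = sqrt(-1307) = I*sqrt(1307)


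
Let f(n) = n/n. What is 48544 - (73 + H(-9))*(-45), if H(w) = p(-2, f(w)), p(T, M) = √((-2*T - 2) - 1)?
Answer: 51874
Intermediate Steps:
f(n) = 1
p(T, M) = √(-3 - 2*T) (p(T, M) = √((-2 - 2*T) - 1) = √(-3 - 2*T))
H(w) = 1 (H(w) = √(-3 - 2*(-2)) = √(-3 + 4) = √1 = 1)
48544 - (73 + H(-9))*(-45) = 48544 - (73 + 1)*(-45) = 48544 - 74*(-45) = 48544 - 1*(-3330) = 48544 + 3330 = 51874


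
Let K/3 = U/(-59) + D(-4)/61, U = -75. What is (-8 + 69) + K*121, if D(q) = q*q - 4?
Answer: 2137268/3599 ≈ 593.85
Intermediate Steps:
D(q) = -4 + q² (D(q) = q² - 4 = -4 + q²)
K = 15849/3599 (K = 3*(-75/(-59) + (-4 + (-4)²)/61) = 3*(-75*(-1/59) + (-4 + 16)*(1/61)) = 3*(75/59 + 12*(1/61)) = 3*(75/59 + 12/61) = 3*(5283/3599) = 15849/3599 ≈ 4.4037)
(-8 + 69) + K*121 = (-8 + 69) + (15849/3599)*121 = 61 + 1917729/3599 = 2137268/3599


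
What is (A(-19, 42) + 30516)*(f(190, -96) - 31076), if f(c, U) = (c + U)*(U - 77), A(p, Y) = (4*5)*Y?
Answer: -1484330328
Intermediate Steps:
A(p, Y) = 20*Y
f(c, U) = (-77 + U)*(U + c) (f(c, U) = (U + c)*(-77 + U) = (-77 + U)*(U + c))
(A(-19, 42) + 30516)*(f(190, -96) - 31076) = (20*42 + 30516)*(((-96)² - 77*(-96) - 77*190 - 96*190) - 31076) = (840 + 30516)*((9216 + 7392 - 14630 - 18240) - 31076) = 31356*(-16262 - 31076) = 31356*(-47338) = -1484330328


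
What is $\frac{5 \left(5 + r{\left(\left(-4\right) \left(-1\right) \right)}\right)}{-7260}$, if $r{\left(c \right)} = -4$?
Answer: $- \frac{1}{1452} \approx -0.00068871$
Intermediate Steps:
$\frac{5 \left(5 + r{\left(\left(-4\right) \left(-1\right) \right)}\right)}{-7260} = \frac{5 \left(5 - 4\right)}{-7260} = 5 \cdot 1 \left(- \frac{1}{7260}\right) = 5 \left(- \frac{1}{7260}\right) = - \frac{1}{1452}$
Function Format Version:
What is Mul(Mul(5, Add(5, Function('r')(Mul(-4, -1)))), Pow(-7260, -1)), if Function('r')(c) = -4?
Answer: Rational(-1, 1452) ≈ -0.00068871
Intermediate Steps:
Mul(Mul(5, Add(5, Function('r')(Mul(-4, -1)))), Pow(-7260, -1)) = Mul(Mul(5, Add(5, -4)), Pow(-7260, -1)) = Mul(Mul(5, 1), Rational(-1, 7260)) = Mul(5, Rational(-1, 7260)) = Rational(-1, 1452)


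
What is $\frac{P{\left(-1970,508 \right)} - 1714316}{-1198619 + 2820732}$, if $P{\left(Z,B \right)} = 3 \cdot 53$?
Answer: $- \frac{1714157}{1622113} \approx -1.0567$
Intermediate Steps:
$P{\left(Z,B \right)} = 159$
$\frac{P{\left(-1970,508 \right)} - 1714316}{-1198619 + 2820732} = \frac{159 - 1714316}{-1198619 + 2820732} = - \frac{1714157}{1622113}$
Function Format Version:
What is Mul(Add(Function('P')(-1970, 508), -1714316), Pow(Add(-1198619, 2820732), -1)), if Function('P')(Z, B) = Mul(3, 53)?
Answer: Rational(-1714157, 1622113) ≈ -1.0567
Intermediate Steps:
Function('P')(Z, B) = 159
Mul(Add(Function('P')(-1970, 508), -1714316), Pow(Add(-1198619, 2820732), -1)) = Mul(Add(159, -1714316), Pow(Add(-1198619, 2820732), -1)) = Mul(-1714157, Pow(1622113, -1)) = Mul(-1714157, Rational(1, 1622113)) = Rational(-1714157, 1622113)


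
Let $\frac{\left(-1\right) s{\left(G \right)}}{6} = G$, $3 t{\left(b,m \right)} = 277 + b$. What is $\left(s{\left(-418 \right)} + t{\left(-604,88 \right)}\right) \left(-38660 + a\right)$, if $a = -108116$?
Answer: $-352115624$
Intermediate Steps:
$t{\left(b,m \right)} = \frac{277}{3} + \frac{b}{3}$ ($t{\left(b,m \right)} = \frac{277 + b}{3} = \frac{277}{3} + \frac{b}{3}$)
$s{\left(G \right)} = - 6 G$
$\left(s{\left(-418 \right)} + t{\left(-604,88 \right)}\right) \left(-38660 + a\right) = \left(\left(-6\right) \left(-418\right) + \left(\frac{277}{3} + \frac{1}{3} \left(-604\right)\right)\right) \left(-38660 - 108116\right) = \left(2508 + \left(\frac{277}{3} - \frac{604}{3}\right)\right) \left(-146776\right) = \left(2508 - 109\right) \left(-146776\right) = 2399 \left(-146776\right) = -352115624$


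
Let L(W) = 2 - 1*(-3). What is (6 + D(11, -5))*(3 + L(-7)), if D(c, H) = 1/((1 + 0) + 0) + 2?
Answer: 72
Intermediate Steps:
L(W) = 5 (L(W) = 2 + 3 = 5)
D(c, H) = 3 (D(c, H) = 1/(1 + 0) + 2 = 1/1 + 2 = 1 + 2 = 3)
(6 + D(11, -5))*(3 + L(-7)) = (6 + 3)*(3 + 5) = 9*8 = 72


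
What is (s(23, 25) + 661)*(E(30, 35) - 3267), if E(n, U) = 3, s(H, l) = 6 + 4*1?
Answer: -2190144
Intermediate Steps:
s(H, l) = 10 (s(H, l) = 6 + 4 = 10)
(s(23, 25) + 661)*(E(30, 35) - 3267) = (10 + 661)*(3 - 3267) = 671*(-3264) = -2190144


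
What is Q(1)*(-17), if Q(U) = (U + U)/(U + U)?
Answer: -17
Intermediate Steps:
Q(U) = 1 (Q(U) = (2*U)/((2*U)) = (2*U)*(1/(2*U)) = 1)
Q(1)*(-17) = 1*(-17) = -17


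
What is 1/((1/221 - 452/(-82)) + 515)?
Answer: 9061/4716402 ≈ 0.0019212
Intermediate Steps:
1/((1/221 - 452/(-82)) + 515) = 1/((1*(1/221) - 452*(-1/82)) + 515) = 1/((1/221 + 226/41) + 515) = 1/(49987/9061 + 515) = 1/(4716402/9061) = 9061/4716402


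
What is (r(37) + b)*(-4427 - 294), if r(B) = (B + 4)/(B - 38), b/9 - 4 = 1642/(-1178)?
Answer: 48786814/589 ≈ 82830.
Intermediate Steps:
b = 13815/589 (b = 36 + 9*(1642/(-1178)) = 36 + 9*(1642*(-1/1178)) = 36 + 9*(-821/589) = 36 - 7389/589 = 13815/589 ≈ 23.455)
r(B) = (4 + B)/(-38 + B)
(r(37) + b)*(-4427 - 294) = ((4 + 37)/(-38 + 37) + 13815/589)*(-4427 - 294) = (41/(-1) + 13815/589)*(-4721) = (-1*41 + 13815/589)*(-4721) = (-41 + 13815/589)*(-4721) = -10334/589*(-4721) = 48786814/589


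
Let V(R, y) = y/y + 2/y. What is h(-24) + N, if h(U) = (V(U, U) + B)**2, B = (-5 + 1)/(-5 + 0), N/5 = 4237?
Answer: 76276609/3600 ≈ 21188.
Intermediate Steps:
N = 21185 (N = 5*4237 = 21185)
V(R, y) = 1 + 2/y
B = 4/5 (B = -4/(-5) = -4*(-1/5) = 4/5 ≈ 0.80000)
h(U) = (4/5 + (2 + U)/U)**2 (h(U) = ((2 + U)/U + 4/5)**2 = (4/5 + (2 + U)/U)**2)
h(-24) + N = (1/25)*(10 + 9*(-24))**2/(-24)**2 + 21185 = (1/25)*(1/576)*(10 - 216)**2 + 21185 = (1/25)*(1/576)*(-206)**2 + 21185 = (1/25)*(1/576)*42436 + 21185 = 10609/3600 + 21185 = 76276609/3600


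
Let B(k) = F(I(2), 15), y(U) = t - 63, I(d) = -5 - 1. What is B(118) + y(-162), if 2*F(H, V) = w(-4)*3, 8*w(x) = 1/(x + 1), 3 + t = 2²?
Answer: -993/16 ≈ -62.063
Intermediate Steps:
I(d) = -6
t = 1 (t = -3 + 2² = -3 + 4 = 1)
w(x) = 1/(8*(1 + x)) (w(x) = 1/(8*(x + 1)) = 1/(8*(1 + x)))
y(U) = -62 (y(U) = 1 - 63 = -62)
F(H, V) = -1/16 (F(H, V) = ((1/(8*(1 - 4)))*3)/2 = (((⅛)/(-3))*3)/2 = (((⅛)*(-⅓))*3)/2 = (-1/24*3)/2 = (½)*(-⅛) = -1/16)
B(k) = -1/16
B(118) + y(-162) = -1/16 - 62 = -993/16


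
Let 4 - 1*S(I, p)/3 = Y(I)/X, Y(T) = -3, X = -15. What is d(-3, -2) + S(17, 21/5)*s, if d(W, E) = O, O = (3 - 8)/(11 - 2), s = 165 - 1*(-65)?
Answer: 23593/9 ≈ 2621.4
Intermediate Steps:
s = 230 (s = 165 + 65 = 230)
O = -5/9 ≈ -0.55556
d(W, E) = -5/9
S(I, p) = 57/5 (S(I, p) = 12 - (-9)/(-15) = 12 - (-9)*(-1)/15 = 12 - 3*⅕ = 12 - ⅗ = 57/5)
d(-3, -2) + S(17, 21/5)*s = -5/9 + (57/5)*230 = -5/9 + 2622 = 23593/9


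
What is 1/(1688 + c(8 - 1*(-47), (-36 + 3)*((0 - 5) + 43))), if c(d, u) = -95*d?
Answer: -1/3537 ≈ -0.00028273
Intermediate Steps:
1/(1688 + c(8 - 1*(-47), (-36 + 3)*((0 - 5) + 43))) = 1/(1688 - 95*(8 - 1*(-47))) = 1/(1688 - 95*(8 + 47)) = 1/(1688 - 95*55) = 1/(1688 - 5225) = 1/(-3537) = -1/3537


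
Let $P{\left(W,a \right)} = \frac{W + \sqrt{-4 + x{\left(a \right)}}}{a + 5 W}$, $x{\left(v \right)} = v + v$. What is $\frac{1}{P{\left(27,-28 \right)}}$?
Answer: $\frac{963}{263} - \frac{214 i \sqrt{15}}{789} \approx 3.6616 - 1.0505 i$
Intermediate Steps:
$x{\left(v \right)} = 2 v$
$P{\left(W,a \right)} = \frac{W + \sqrt{-4 + 2 a}}{a + 5 W}$
$\frac{1}{P{\left(27,-28 \right)}} = \frac{1}{\frac{1}{-28 + 5 \cdot 27} \left(27 + \sqrt{-4 + 2 \left(-28\right)}\right)} = \frac{1}{\frac{1}{-28 + 135} \left(27 + \sqrt{-4 - 56}\right)} = \frac{1}{\frac{1}{107} \left(27 + \sqrt{-60}\right)} = \frac{1}{\frac{1}{107} \left(27 + 2 i \sqrt{15}\right)} = \frac{1}{\frac{27}{107} + \frac{2 i \sqrt{15}}{107}}$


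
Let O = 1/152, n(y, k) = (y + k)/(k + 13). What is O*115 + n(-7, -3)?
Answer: -37/152 ≈ -0.24342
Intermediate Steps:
n(y, k) = (k + y)/(13 + k)
O = 1/152 ≈ 0.0065789
O*115 + n(-7, -3) = (1/152)*115 + (-3 - 7)/(13 - 3) = 115/152 - 10/10 = 115/152 + (1/10)*(-10) = 115/152 - 1 = -37/152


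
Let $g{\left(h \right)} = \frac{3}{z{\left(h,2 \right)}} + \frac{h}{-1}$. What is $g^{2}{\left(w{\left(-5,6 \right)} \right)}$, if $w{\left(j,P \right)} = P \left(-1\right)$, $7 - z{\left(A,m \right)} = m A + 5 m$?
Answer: $\frac{361}{9} \approx 40.111$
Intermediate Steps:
$z{\left(A,m \right)} = 7 - 5 m - A m$ ($z{\left(A,m \right)} = 7 - \left(m A + 5 m\right) = 7 - \left(A m + 5 m\right) = 7 - \left(5 m + A m\right) = 7 - 5 m - A m$)
$w{\left(j,P \right)} = - P$
$g{\left(h \right)} = - h + \frac{3}{-3 - 2 h}$ ($g{\left(h \right)} = \frac{3}{7 - 10 - h 2} + \frac{h}{-1} = \frac{3}{7 - 10 - 2 h} + h \left(-1\right) = \frac{3}{-3 - 2 h} - h = - h + \frac{3}{-3 - 2 h}$)
$g^{2}{\left(w{\left(-5,6 \right)} \right)} = \left(\frac{-3 - \left(-1\right) 6 \left(3 + 2 \left(\left(-1\right) 6\right)\right)}{3 + 2 \left(\left(-1\right) 6\right)}\right)^{2} = \left(\frac{-3 - - 6 \left(3 + 2 \left(-6\right)\right)}{3 + 2 \left(-6\right)}\right)^{2} = \left(\frac{-3 - - 6 \left(3 - 12\right)}{3 - 12}\right)^{2} = \left(\frac{-3 - \left(-6\right) \left(-9\right)}{-9}\right)^{2} = \left(- \frac{-3 - 54}{9}\right)^{2} = \left(\left(- \frac{1}{9}\right) \left(-57\right)\right)^{2} = \left(\frac{19}{3}\right)^{2} = \frac{361}{9}$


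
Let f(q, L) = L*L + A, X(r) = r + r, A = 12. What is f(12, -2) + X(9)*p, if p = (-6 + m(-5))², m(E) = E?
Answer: 2194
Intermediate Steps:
X(r) = 2*r
f(q, L) = 12 + L² (f(q, L) = L*L + 12 = L² + 12 = 12 + L²)
p = 121 (p = (-6 - 5)² = (-11)² = 121)
f(12, -2) + X(9)*p = (12 + (-2)²) + (2*9)*121 = (12 + 4) + 18*121 = 16 + 2178 = 2194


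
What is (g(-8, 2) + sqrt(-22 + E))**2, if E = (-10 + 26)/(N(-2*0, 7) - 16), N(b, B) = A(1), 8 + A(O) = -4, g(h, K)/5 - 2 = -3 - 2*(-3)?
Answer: (175 + I*sqrt(1106))**2/49 ≈ 602.43 + 237.55*I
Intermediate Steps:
g(h, K) = 25 (g(h, K) = 10 + 5*(-3 - 2*(-3)) = 10 + 5*(-3 + 6) = 10 + 5*3 = 10 + 15 = 25)
A(O) = -12 (A(O) = -8 - 4 = -12)
N(b, B) = -12
E = -4/7 (E = (-10 + 26)/(-12 - 16) = 16/(-28) = 16*(-1/28) = -4/7 ≈ -0.57143)
(g(-8, 2) + sqrt(-22 + E))**2 = (25 + sqrt(-22 - 4/7))**2 = (25 + sqrt(-158/7))**2 = (25 + I*sqrt(1106)/7)**2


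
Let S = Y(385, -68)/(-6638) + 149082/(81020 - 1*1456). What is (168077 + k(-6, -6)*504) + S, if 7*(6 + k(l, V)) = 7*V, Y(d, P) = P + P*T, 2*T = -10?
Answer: 21393977244509/132036458 ≈ 1.6203e+5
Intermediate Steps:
T = -5 (T = (½)*(-10) = -5)
Y(d, P) = -4*P (Y(d, P) = P + P*(-5) = P - 5*P = -4*P)
k(l, V) = -6 + V (k(l, V) = -6 + (7*V)/7 = -6 + V)
S = 241991227/132036458 (S = -4*(-68)/(-6638) + 149082/(81020 - 1*1456) = 272*(-1/6638) + 149082/(81020 - 1456) = -136/3319 + 149082/79564 = -136/3319 + 149082*(1/79564) = -136/3319 + 74541/39782 = 241991227/132036458 ≈ 1.8328)
(168077 + k(-6, -6)*504) + S = (168077 + (-6 - 6)*504) + 241991227/132036458 = (168077 - 12*504) + 241991227/132036458 = (168077 - 6048) + 241991227/132036458 = 162029 + 241991227/132036458 = 21393977244509/132036458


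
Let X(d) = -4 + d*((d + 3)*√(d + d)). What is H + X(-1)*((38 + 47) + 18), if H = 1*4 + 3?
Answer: -405 - 206*I*√2 ≈ -405.0 - 291.33*I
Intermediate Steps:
H = 7 (H = 4 + 3 = 7)
X(d) = -4 + √2*d^(3/2)*(3 + d) (X(d) = -4 + d*((3 + d)*√(2*d)) = -4 + d*((3 + d)*(√2*√d)) = -4 + d*(√2*√d*(3 + d)) = -4 + √2*d^(3/2)*(3 + d))
H + X(-1)*((38 + 47) + 18) = 7 + (-4 + √2*(-1)^(5/2) + 3*√2*(-1)^(3/2))*((38 + 47) + 18) = 7 + (-4 + √2*I + 3*√2*(-I))*(85 + 18) = 7 + (-4 + I*√2 - 3*I*√2)*103 = 7 + (-4 - 2*I*√2)*103 = 7 + (-412 - 206*I*√2) = -405 - 206*I*√2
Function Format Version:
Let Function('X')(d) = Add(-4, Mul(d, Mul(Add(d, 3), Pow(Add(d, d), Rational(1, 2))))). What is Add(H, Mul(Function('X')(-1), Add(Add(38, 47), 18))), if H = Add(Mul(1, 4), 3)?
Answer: Add(-405, Mul(-206, I, Pow(2, Rational(1, 2)))) ≈ Add(-405.00, Mul(-291.33, I))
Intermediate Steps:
H = 7 (H = Add(4, 3) = 7)
Function('X')(d) = Add(-4, Mul(Pow(2, Rational(1, 2)), Pow(d, Rational(3, 2)), Add(3, d))) (Function('X')(d) = Add(-4, Mul(d, Mul(Add(3, d), Pow(Mul(2, d), Rational(1, 2))))) = Add(-4, Mul(d, Mul(Add(3, d), Mul(Pow(2, Rational(1, 2)), Pow(d, Rational(1, 2)))))) = Add(-4, Mul(d, Mul(Pow(2, Rational(1, 2)), Pow(d, Rational(1, 2)), Add(3, d)))) = Add(-4, Mul(Pow(2, Rational(1, 2)), Pow(d, Rational(3, 2)), Add(3, d))))
Add(H, Mul(Function('X')(-1), Add(Add(38, 47), 18))) = Add(7, Mul(Add(-4, Mul(Pow(2, Rational(1, 2)), Pow(-1, Rational(5, 2))), Mul(3, Pow(2, Rational(1, 2)), Pow(-1, Rational(3, 2)))), Add(Add(38, 47), 18))) = Add(7, Mul(Add(-4, Mul(Pow(2, Rational(1, 2)), I), Mul(3, Pow(2, Rational(1, 2)), Mul(-1, I))), Add(85, 18))) = Add(7, Mul(Add(-4, Mul(I, Pow(2, Rational(1, 2))), Mul(-3, I, Pow(2, Rational(1, 2)))), 103)) = Add(7, Mul(Add(-4, Mul(-2, I, Pow(2, Rational(1, 2)))), 103)) = Add(7, Add(-412, Mul(-206, I, Pow(2, Rational(1, 2))))) = Add(-405, Mul(-206, I, Pow(2, Rational(1, 2))))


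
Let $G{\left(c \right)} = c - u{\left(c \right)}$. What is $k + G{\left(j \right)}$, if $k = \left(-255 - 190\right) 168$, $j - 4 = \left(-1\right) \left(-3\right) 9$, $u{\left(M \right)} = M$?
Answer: $-74760$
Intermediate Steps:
$j = 31$ ($j = 4 + \left(-1\right) \left(-3\right) 9 = 4 + 3 \cdot 9 = 4 + 27 = 31$)
$G{\left(c \right)} = 0$ ($G{\left(c \right)} = c - c = 0$)
$k = -74760$ ($k = \left(-445\right) 168 = -74760$)
$k + G{\left(j \right)} = -74760 + 0 = -74760$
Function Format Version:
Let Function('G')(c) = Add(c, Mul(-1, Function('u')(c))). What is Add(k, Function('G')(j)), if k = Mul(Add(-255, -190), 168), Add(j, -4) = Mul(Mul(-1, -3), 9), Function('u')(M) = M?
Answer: -74760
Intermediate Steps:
j = 31 (j = Add(4, Mul(Mul(-1, -3), 9)) = Add(4, Mul(3, 9)) = Add(4, 27) = 31)
Function('G')(c) = 0 (Function('G')(c) = Add(c, Mul(-1, c)) = 0)
k = -74760 (k = Mul(-445, 168) = -74760)
Add(k, Function('G')(j)) = Add(-74760, 0) = -74760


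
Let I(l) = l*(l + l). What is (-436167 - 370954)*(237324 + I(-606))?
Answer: -784356959316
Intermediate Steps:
I(l) = 2*l² (I(l) = l*(2*l) = 2*l²)
(-436167 - 370954)*(237324 + I(-606)) = (-436167 - 370954)*(237324 + 2*(-606)²) = -807121*(237324 + 2*367236) = -807121*(237324 + 734472) = -807121*971796 = -784356959316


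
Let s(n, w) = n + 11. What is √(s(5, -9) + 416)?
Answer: 12*√3 ≈ 20.785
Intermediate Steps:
s(n, w) = 11 + n
√(s(5, -9) + 416) = √((11 + 5) + 416) = √(16 + 416) = √432 = 12*√3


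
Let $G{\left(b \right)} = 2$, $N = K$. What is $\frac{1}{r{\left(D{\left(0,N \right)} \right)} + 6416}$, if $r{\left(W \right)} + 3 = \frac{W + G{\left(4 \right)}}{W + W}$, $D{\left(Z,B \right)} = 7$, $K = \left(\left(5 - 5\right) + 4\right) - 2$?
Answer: $\frac{14}{89791} \approx 0.00015592$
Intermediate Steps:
$K = 2$ ($K = \left(\left(5 - 5\right) + 4\right) - 2 = \left(0 + 4\right) - 2 = 4 - 2 = 2$)
$N = 2$
$r{\left(W \right)} = -3 + \frac{2 + W}{2 W}$ ($r{\left(W \right)} = -3 + \frac{W + 2}{W + W} = -3 + \frac{2 + W}{2 W}$)
$\frac{1}{r{\left(D{\left(0,N \right)} \right)} + 6416} = \frac{1}{\left(- \frac{5}{2} + \frac{1}{7}\right) + 6416} = \frac{1}{- \frac{33}{14} + 6416} = \frac{1}{\frac{89791}{14}} = \frac{14}{89791}$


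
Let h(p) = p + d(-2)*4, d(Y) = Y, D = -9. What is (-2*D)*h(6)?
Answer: -36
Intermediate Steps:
h(p) = -8 + p (h(p) = p - 2*4 = p - 8 = -8 + p)
(-2*D)*h(6) = (-2*(-9))*(-8 + 6) = 18*(-2) = -36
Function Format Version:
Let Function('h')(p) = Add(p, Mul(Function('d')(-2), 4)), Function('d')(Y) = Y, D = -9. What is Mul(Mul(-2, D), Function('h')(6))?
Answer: -36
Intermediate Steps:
Function('h')(p) = Add(-8, p) (Function('h')(p) = Add(p, Mul(-2, 4)) = Add(p, -8) = Add(-8, p))
Mul(Mul(-2, D), Function('h')(6)) = Mul(Mul(-2, -9), Add(-8, 6)) = Mul(18, -2) = -36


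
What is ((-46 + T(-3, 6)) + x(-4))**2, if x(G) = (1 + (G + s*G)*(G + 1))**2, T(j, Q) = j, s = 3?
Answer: 5531904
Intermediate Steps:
x(G) = (1 + 4*G*(1 + G))**2 (x(G) = (1 + (G + 3*G)*(G + 1))**2 = (1 + (4*G)*(1 + G))**2 = (1 + 4*G*(1 + G))**2)
((-46 + T(-3, 6)) + x(-4))**2 = ((-46 - 3) + (1 + 4*(-4) + 4*(-4)**2)**2)**2 = (-49 + (1 - 16 + 4*16)**2)**2 = (-49 + (1 - 16 + 64)**2)**2 = (-49 + 49**2)**2 = (-49 + 2401)**2 = 2352**2 = 5531904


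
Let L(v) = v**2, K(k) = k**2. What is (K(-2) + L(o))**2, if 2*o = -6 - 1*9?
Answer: 58081/16 ≈ 3630.1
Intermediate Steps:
o = -15/2 (o = (-6 - 1*9)/2 = (-6 - 9)/2 = (1/2)*(-15) = -15/2 ≈ -7.5000)
(K(-2) + L(o))**2 = ((-2)**2 + (-15/2)**2)**2 = (4 + 225/4)**2 = (241/4)**2 = 58081/16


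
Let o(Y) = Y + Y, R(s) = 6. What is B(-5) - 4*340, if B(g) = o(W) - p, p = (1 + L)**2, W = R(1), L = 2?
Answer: -1357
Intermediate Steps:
W = 6
o(Y) = 2*Y
p = 9 (p = (1 + 2)**2 = 3**2 = 9)
B(g) = 3 (B(g) = 2*6 - 1*9 = 12 - 9 = 3)
B(-5) - 4*340 = 3 - 4*340 = 3 - 1360 = -1357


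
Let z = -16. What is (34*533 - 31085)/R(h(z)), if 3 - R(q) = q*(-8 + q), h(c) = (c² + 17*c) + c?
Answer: 12963/1277 ≈ 10.151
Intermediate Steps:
h(c) = c² + 18*c
R(q) = 3 - q*(-8 + q)
(34*533 - 31085)/R(h(z)) = (34*533 - 31085)/(3 - (-16*(18 - 16))² + 8*(-16*(18 - 16))) = (18122 - 31085)/(3 - (-16*2)² + 8*(-16*2)) = -12963/(3 - 1*(-32)² + 8*(-32)) = -12963/(3 - 1*1024 - 256) = -12963/(3 - 1024 - 256) = -12963/(-1277) = -12963*(-1/1277) = 12963/1277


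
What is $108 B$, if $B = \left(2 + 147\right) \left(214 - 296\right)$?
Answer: $-1319544$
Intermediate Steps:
$B = -12218$ ($B = 149 \left(-82\right) = -12218$)
$108 B = 108 \left(-12218\right) = -1319544$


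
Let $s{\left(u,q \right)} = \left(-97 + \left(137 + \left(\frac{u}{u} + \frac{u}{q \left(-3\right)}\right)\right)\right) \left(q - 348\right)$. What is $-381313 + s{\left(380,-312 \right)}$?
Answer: $- \frac{15936997}{39} \approx -4.0864 \cdot 10^{5}$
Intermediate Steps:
$s{\left(u,q \right)} = \left(-348 + q\right) \left(41 - \frac{u}{3 q}\right)$ ($s{\left(u,q \right)} = \left(-97 + \left(137 + \left(1 + \frac{u}{\left(-3\right) q}\right)\right)\right) \left(-348 + q\right) = \left(-97 + \left(137 + \left(1 + u \left(- \frac{1}{3 q}\right)\right)\right)\right) \left(-348 + q\right) = \left(-97 + \left(137 + \left(1 - \frac{u}{3 q}\right)\right)\right) \left(-348 + q\right) = \left(-97 + \left(138 - \frac{u}{3 q}\right)\right) \left(-348 + q\right) = \left(41 - \frac{u}{3 q}\right) \left(-348 + q\right) = \left(-348 + q\right) \left(41 - \frac{u}{3 q}\right)$)
$-381313 + s{\left(380,-312 \right)} = -381313 + \left(-14268 + 41 \left(-312\right) - \frac{380}{3} + 116 \cdot 380 \frac{1}{-312}\right) = -381313 - \left(\frac{81560}{3} + \frac{5510}{39}\right) = -381313 - \frac{1065790}{39} = - \frac{15936997}{39}$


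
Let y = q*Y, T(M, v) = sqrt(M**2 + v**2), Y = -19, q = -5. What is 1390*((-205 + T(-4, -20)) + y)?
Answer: -152900 + 5560*sqrt(26) ≈ -1.2455e+5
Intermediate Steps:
y = 95 (y = -5*(-19) = 95)
1390*((-205 + T(-4, -20)) + y) = 1390*((-205 + sqrt((-4)**2 + (-20)**2)) + 95) = 1390*((-205 + sqrt(16 + 400)) + 95) = 1390*((-205 + sqrt(416)) + 95) = 1390*((-205 + 4*sqrt(26)) + 95) = 1390*(-110 + 4*sqrt(26)) = -152900 + 5560*sqrt(26)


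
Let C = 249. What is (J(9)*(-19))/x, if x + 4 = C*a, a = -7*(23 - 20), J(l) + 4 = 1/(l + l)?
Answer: -1349/94194 ≈ -0.014322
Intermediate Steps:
J(l) = -4 + 1/(2*l) (J(l) = -4 + 1/(l + l) = -4 + 1/(2*l))
a = -21 (a = -7*3 = -21)
x = -5233 (x = -4 + 249*(-21) = -4 - 5229 = -5233)
(J(9)*(-19))/x = ((-4 + (½)/9)*(-19))/(-5233) = ((-4 + (½)*(⅑))*(-19))*(-1/5233) = ((-4 + 1/18)*(-19))*(-1/5233) = -71/18*(-19)*(-1/5233) = (1349/18)*(-1/5233) = -1349/94194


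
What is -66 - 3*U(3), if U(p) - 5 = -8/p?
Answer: -73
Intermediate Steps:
U(p) = 5 - 8/p
-66 - 3*U(3) = -66 - 3*(5 - 8/3) = -66 - 3*7/3 = -66 - 7 = -73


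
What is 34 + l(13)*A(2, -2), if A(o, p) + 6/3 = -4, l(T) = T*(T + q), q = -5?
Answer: -590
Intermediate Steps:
l(T) = T*(-5 + T) (l(T) = T*(T - 5) = T*(-5 + T))
A(o, p) = -6 (A(o, p) = -2 - 4 = -6)
34 + l(13)*A(2, -2) = 34 + (13*(-5 + 13))*(-6) = 34 + (13*8)*(-6) = 34 + 104*(-6) = 34 - 624 = -590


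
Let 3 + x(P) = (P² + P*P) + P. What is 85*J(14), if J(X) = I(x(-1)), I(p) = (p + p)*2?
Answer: -680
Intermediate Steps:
x(P) = -3 + P + 2*P² (x(P) = -3 + ((P² + P*P) + P) = -3 + ((P² + P²) + P) = -3 + (2*P² + P) = -3 + (P + 2*P²) = -3 + P + 2*P²)
I(p) = 4*p (I(p) = (2*p)*2 = 4*p)
J(X) = -8 (J(X) = 4*(-3 - 1 + 2*(-1)²) = 4*(-3 - 1 + 2*1) = 4*(-3 - 1 + 2) = 4*(-2) = -8)
85*J(14) = 85*(-8) = -680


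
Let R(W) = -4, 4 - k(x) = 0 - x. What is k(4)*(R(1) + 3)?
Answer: -8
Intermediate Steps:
k(x) = 4 + x (k(x) = 4 - (0 - x) = 4 - (-1)*x = 4 + x)
k(4)*(R(1) + 3) = (4 + 4)*(-4 + 3) = 8*(-1) = -8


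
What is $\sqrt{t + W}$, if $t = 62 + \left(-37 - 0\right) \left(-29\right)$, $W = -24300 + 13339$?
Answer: $17 i \sqrt{34} \approx 99.126 i$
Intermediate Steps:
$W = -10961$
$t = 1135$ ($t = 62 + \left(-37 + 0\right) \left(-29\right) = 62 - -1073 = 62 + 1073 = 1135$)
$\sqrt{t + W} = \sqrt{1135 - 10961} = \sqrt{-9826} = 17 i \sqrt{34}$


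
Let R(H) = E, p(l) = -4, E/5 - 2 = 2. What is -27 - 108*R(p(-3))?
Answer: -2187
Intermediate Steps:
E = 20 (E = 10 + 5*2 = 10 + 10 = 20)
R(H) = 20
-27 - 108*R(p(-3)) = -27 - 108*20 = -27 - 2160 = -2187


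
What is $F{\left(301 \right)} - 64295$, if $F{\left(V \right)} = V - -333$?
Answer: $-63661$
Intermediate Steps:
$F{\left(V \right)} = 333 + V$ ($F{\left(V \right)} = V + 333 = 333 + V$)
$F{\left(301 \right)} - 64295 = \left(333 + 301\right) - 64295 = 634 - 64295 = -63661$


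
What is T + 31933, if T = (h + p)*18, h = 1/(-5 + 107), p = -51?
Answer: 527258/17 ≈ 31015.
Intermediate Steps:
h = 1/102 ≈ 0.0098039
T = -15603/17 (T = (1/102 - 51)*18 = -5201/102*18 = -15603/17 ≈ -917.82)
T + 31933 = -15603/17 + 31933 = 527258/17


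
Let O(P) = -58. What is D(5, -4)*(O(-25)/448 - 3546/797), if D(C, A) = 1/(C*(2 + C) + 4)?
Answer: -817417/6962592 ≈ -0.11740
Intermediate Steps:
D(C, A) = 1/(4 + C*(2 + C))
D(5, -4)*(O(-25)/448 - 3546/797) = (-58/448 - 3546/797)/(4 + 5**2 + 2*5) = (-58*1/448 - 3546*1/797)/(4 + 25 + 10) = (-29/224 - 3546/797)/39 = (1/39)*(-817417/178528) = -817417/6962592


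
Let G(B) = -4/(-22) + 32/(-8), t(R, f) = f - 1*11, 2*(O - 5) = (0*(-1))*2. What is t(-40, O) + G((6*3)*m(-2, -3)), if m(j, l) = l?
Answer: -108/11 ≈ -9.8182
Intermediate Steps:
O = 5 (O = 5 + ((0*(-1))*2)/2 = 5 + (0*2)/2 = 5 + (1/2)*0 = 5 + 0 = 5)
t(R, f) = -11 + f (t(R, f) = f - 11 = -11 + f)
G(B) = -42/11 (G(B) = -4*(-1/22) + 32*(-1/8) = 2/11 - 4 = -42/11)
t(-40, O) + G((6*3)*m(-2, -3)) = (-11 + 5) - 42/11 = -6 - 42/11 = -108/11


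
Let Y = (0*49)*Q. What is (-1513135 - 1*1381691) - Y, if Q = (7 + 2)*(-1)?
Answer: -2894826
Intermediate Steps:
Q = -9 (Q = 9*(-1) = -9)
Y = 0 (Y = (0*49)*(-9) = 0*(-9) = 0)
(-1513135 - 1*1381691) - Y = (-1513135 - 1*1381691) - 1*0 = (-1513135 - 1381691) + 0 = -2894826 + 0 = -2894826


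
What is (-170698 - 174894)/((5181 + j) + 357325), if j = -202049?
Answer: -345592/160457 ≈ -2.1538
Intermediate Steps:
(-170698 - 174894)/((5181 + j) + 357325) = (-170698 - 174894)/((5181 - 202049) + 357325) = -345592/(-196868 + 357325) = -345592/160457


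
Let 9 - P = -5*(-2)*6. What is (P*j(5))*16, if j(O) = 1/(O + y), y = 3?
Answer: -102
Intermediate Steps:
j(O) = 1/(3 + O) (j(O) = 1/(O + 3) = 1/(3 + O))
P = -51 (P = 9 - (-5*(-2))*6 = 9 - 10*6 = 9 - 1*60 = 9 - 60 = -51)
(P*j(5))*16 = -51/(3 + 5)*16 = -51/8*16 = -102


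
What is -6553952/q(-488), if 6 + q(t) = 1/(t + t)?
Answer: 6396657152/5857 ≈ 1.0921e+6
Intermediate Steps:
q(t) = -6 + 1/(2*t) (q(t) = -6 + 1/(t + t) = -6 + 1/(2*t))
-6553952/q(-488) = -6553952/(-6 + (½)/(-488)) = -6553952/(-6 + (½)*(-1/488)) = -6553952/(-6 - 1/976) = -6553952/(-5857/976) = -6553952*(-976/5857) = 6396657152/5857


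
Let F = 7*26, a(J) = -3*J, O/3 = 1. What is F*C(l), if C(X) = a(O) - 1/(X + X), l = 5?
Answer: -8281/5 ≈ -1656.2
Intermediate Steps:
O = 3 (O = 3*1 = 3)
F = 182
C(X) = -9 - 1/(2*X) (C(X) = -3*3 - 1/(X + X) = -9 - 1/(2*X))
F*C(l) = 182*(-9 - ½/5) = 182*(-9 - ½*⅕) = 182*(-9 - ⅒) = 182*(-91/10) = -8281/5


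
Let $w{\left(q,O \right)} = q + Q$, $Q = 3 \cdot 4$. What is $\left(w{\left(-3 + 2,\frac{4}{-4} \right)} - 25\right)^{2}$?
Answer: $196$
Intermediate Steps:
$Q = 12$
$w{\left(q,O \right)} = 12 + q$ ($w{\left(q,O \right)} = q + 12 = 12 + q$)
$\left(w{\left(-3 + 2,\frac{4}{-4} \right)} - 25\right)^{2} = \left(\left(12 + \left(-3 + 2\right)\right) - 25\right)^{2} = \left(\left(12 - 1\right) - 25\right)^{2} = \left(11 - 25\right)^{2} = \left(-14\right)^{2} = 196$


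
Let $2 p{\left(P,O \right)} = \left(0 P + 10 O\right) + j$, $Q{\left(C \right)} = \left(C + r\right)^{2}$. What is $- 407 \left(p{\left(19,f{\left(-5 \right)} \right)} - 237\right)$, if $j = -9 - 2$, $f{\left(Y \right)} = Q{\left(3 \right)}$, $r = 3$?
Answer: $\frac{50875}{2} \approx 25438.0$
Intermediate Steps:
$Q{\left(C \right)} = \left(3 + C\right)^{2}$ ($Q{\left(C \right)} = \left(C + 3\right)^{2} = \left(3 + C\right)^{2}$)
$f{\left(Y \right)} = 36$ ($f{\left(Y \right)} = \left(3 + 3\right)^{2} = 6^{2} = 36$)
$j = -11$ ($j = -9 - 2 = -11$)
$p{\left(P,O \right)} = - \frac{11}{2} + 5 O$ ($p{\left(P,O \right)} = \frac{\left(0 P + 10 O\right) - 11}{2} = \frac{\left(0 + 10 O\right) - 11}{2} = \frac{10 O - 11}{2} = \frac{-11 + 10 O}{2} = - \frac{11}{2} + 5 O$)
$- 407 \left(p{\left(19,f{\left(-5 \right)} \right)} - 237\right) = - 407 \left(\left(- \frac{11}{2} + 5 \cdot 36\right) - 237\right) = - 407 \left(\left(- \frac{11}{2} + 180\right) - 237\right) = - 407 \left(\frac{349}{2} - 237\right) = \left(-407\right) \left(- \frac{125}{2}\right) = \frac{50875}{2}$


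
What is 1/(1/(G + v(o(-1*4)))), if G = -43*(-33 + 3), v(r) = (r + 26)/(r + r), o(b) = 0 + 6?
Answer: 3878/3 ≈ 1292.7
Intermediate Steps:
o(b) = 6
v(r) = (26 + r)/(2*r) (v(r) = (26 + r)/((2*r)) = (26 + r)*(1/(2*r)) = (26 + r)/(2*r))
G = 1290 (G = -43*(-30) = 1290)
1/(1/(G + v(o(-1*4)))) = 1/(1/(1290 + (½)*(26 + 6)/6)) = 1/(1/(1290 + (½)*(⅙)*32)) = 1/(1/(1290 + 8/3)) = 1/(1/(3878/3)) = 1/(3/3878) = 3878/3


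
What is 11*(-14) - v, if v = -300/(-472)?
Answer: -18247/118 ≈ -154.64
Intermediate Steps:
v = 75/118 (v = -300*(-1/472) = 75/118 ≈ 0.63559)
11*(-14) - v = 11*(-14) - 1*75/118 = -154 - 75/118 = -18247/118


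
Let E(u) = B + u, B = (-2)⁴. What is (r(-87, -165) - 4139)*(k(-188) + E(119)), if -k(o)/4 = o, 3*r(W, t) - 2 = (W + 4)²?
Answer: -1633854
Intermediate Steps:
B = 16
E(u) = 16 + u
r(W, t) = ⅔ + (4 + W)²/3 (r(W, t) = ⅔ + (W + 4)²/3 = ⅔ + (4 + W)²/3)
k(o) = -4*o
(r(-87, -165) - 4139)*(k(-188) + E(119)) = ((⅔ + (4 - 87)²/3) - 4139)*(-4*(-188) + (16 + 119)) = ((⅔ + (⅓)*(-83)²) - 4139)*(752 + 135) = ((⅔ + (⅓)*6889) - 4139)*887 = ((⅔ + 6889/3) - 4139)*887 = (2297 - 4139)*887 = -1842*887 = -1633854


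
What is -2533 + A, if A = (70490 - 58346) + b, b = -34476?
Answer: -24865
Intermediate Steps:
A = -22332 (A = (70490 - 58346) - 34476 = 12144 - 34476 = -22332)
-2533 + A = -2533 - 22332 = -24865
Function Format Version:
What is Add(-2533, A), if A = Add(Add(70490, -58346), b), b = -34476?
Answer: -24865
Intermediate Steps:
A = -22332 (A = Add(Add(70490, -58346), -34476) = Add(12144, -34476) = -22332)
Add(-2533, A) = Add(-2533, -22332) = -24865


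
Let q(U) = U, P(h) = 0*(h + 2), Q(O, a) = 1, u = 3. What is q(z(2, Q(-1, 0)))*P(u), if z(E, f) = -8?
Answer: 0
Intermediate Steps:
P(h) = 0 (P(h) = 0*(2 + h) = 0)
q(z(2, Q(-1, 0)))*P(u) = -8*0 = 0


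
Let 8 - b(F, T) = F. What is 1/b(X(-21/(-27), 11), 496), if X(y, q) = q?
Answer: -⅓ ≈ -0.33333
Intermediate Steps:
b(F, T) = 8 - F
1/b(X(-21/(-27), 11), 496) = 1/(8 - 1*11) = 1/(8 - 11) = 1/(-3) = -⅓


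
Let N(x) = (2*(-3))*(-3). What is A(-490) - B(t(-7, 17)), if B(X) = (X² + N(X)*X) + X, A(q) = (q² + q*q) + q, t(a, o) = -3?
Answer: 479758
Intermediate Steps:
N(x) = 18 (N(x) = -6*(-3) = 18)
A(q) = q + 2*q² (A(q) = (q² + q²) + q = 2*q² + q = q + 2*q²)
B(X) = X² + 19*X (B(X) = (X² + 18*X) + X = X² + 19*X)
A(-490) - B(t(-7, 17)) = -490*(1 + 2*(-490)) - (-3)*(19 - 3) = -490*(1 - 980) - (-3)*16 = -490*(-979) - 1*(-48) = 479710 + 48 = 479758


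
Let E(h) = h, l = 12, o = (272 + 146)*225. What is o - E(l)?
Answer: 94038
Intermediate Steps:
o = 94050 (o = 418*225 = 94050)
o - E(l) = 94050 - 1*12 = 94050 - 12 = 94038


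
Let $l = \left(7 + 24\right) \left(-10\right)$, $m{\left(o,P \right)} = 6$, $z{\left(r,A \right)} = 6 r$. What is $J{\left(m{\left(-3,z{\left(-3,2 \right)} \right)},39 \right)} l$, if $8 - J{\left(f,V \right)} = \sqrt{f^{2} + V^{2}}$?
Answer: $-2480 + 930 \sqrt{173} \approx 9752.2$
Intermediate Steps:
$J{\left(f,V \right)} = 8 - \sqrt{V^{2} + f^{2}}$ ($J{\left(f,V \right)} = 8 - \sqrt{f^{2} + V^{2}} = 8 - \sqrt{V^{2} + f^{2}}$)
$l = -310$ ($l = 31 \left(-10\right) = -310$)
$J{\left(m{\left(-3,z{\left(-3,2 \right)} \right)},39 \right)} l = \left(8 - \sqrt{39^{2} + 6^{2}}\right) \left(-310\right) = \left(8 - \sqrt{1521 + 36}\right) \left(-310\right) = \left(8 - \sqrt{1557}\right) \left(-310\right) = \left(8 - 3 \sqrt{173}\right) \left(-310\right) = -2480 + 930 \sqrt{173}$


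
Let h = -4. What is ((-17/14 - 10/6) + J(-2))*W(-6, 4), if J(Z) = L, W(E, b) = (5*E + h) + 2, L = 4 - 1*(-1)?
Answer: -1424/21 ≈ -67.810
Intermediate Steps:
L = 5 (L = 4 + 1 = 5)
W(E, b) = -2 + 5*E (W(E, b) = (5*E - 4) + 2 = (-4 + 5*E) + 2 = -2 + 5*E)
J(Z) = 5
((-17/14 - 10/6) + J(-2))*W(-6, 4) = ((-17/14 - 10/6) + 5)*(-2 + 5*(-6)) = ((-17*1/14 - 10*1/6) + 5)*(-2 - 30) = ((-17/14 - 5/3) + 5)*(-32) = (-121/42 + 5)*(-32) = (89/42)*(-32) = -1424/21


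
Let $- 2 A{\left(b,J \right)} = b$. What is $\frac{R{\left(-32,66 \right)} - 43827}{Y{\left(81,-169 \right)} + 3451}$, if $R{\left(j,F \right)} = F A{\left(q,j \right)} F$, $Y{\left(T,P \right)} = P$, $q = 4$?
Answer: $- \frac{17513}{1094} \approx -16.008$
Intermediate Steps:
$A{\left(b,J \right)} = - \frac{b}{2}$
$R{\left(j,F \right)} = - 2 F^{2}$ ($R{\left(j,F \right)} = F \left(\left(- \frac{1}{2}\right) 4\right) F = F \left(-2\right) F = - 2 F F = - 2 F^{2}$)
$\frac{R{\left(-32,66 \right)} - 43827}{Y{\left(81,-169 \right)} + 3451} = \frac{- 2 \cdot 66^{2} - 43827}{-169 + 3451} = \frac{\left(-2\right) 4356 - 43827}{3282} = \left(-8712 - 43827\right) \frac{1}{3282} = \left(-52539\right) \frac{1}{3282} = - \frac{17513}{1094}$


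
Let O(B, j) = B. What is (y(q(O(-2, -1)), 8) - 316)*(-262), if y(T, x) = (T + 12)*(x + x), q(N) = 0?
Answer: 32488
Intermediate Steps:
y(T, x) = 2*x*(12 + T) (y(T, x) = (12 + T)*(2*x) = 2*x*(12 + T))
(y(q(O(-2, -1)), 8) - 316)*(-262) = (2*8*(12 + 0) - 316)*(-262) = (2*8*12 - 316)*(-262) = (192 - 316)*(-262) = -124*(-262) = 32488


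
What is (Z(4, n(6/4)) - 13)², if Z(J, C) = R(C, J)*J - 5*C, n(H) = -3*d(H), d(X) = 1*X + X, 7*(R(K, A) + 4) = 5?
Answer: 17424/49 ≈ 355.59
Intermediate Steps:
R(K, A) = -23/7 (R(K, A) = -4 + (⅐)*5 = -4 + 5/7 = -23/7)
d(X) = 2*X (d(X) = X + X = 2*X)
n(H) = -6*H
Z(J, C) = -5*C - 23*J/7 (Z(J, C) = -23*J/7 - 5*C = -5*C - 23*J/7)
(Z(4, n(6/4)) - 13)² = ((-(-30)*6/4 - 23/7*4) - 13)² = ((-(-30)*6*(¼) - 92/7) - 13)² = ((-(-30)*3/2 - 92/7) - 13)² = ((-5*(-9) - 92/7) - 13)² = ((45 - 92/7) - 13)² = (223/7 - 13)² = (132/7)² = 17424/49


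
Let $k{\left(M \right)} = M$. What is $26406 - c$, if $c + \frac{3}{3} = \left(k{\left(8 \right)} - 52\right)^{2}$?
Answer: $24471$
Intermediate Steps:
$c = 1935$ ($c = -1 + \left(8 - 52\right)^{2} = -1 + \left(-44\right)^{2} = -1 + 1936 = 1935$)
$26406 - c = 26406 - 1935 = 24471$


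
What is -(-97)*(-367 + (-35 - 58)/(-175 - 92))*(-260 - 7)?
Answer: 9495912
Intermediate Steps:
-(-97)*(-367 + (-35 - 58)/(-175 - 92))*(-260 - 7) = -(-97)*(-367 - 93/(-267))*(-267) = -(-97)*(-367 - 93*(-1/267))*(-267) = -(-97)*(-367 + 31/89)*(-267) = -(-97)*(-32632/89*(-267)) = -(-97)*97896 = -97*(-97896) = 9495912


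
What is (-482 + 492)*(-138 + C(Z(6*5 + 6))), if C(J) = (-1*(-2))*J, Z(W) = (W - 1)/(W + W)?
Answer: -24665/18 ≈ -1370.3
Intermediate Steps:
Z(W) = (-1 + W)/(2*W) (Z(W) = (-1 + W)/((2*W)) = (-1 + W)*(1/(2*W)) = (-1 + W)/(2*W))
C(J) = 2*J
(-482 + 492)*(-138 + C(Z(6*5 + 6))) = (-482 + 492)*(-138 + 2*((-1 + (6*5 + 6))/(2*(6*5 + 6)))) = 10*(-138 + 2*((-1 + (30 + 6))/(2*(30 + 6)))) = 10*(-138 + 2*((1/2)*(-1 + 36)/36)) = 10*(-138 + 2*((1/2)*(1/36)*35)) = 10*(-138 + 2*(35/72)) = 10*(-138 + 35/36) = 10*(-4933/36) = -24665/18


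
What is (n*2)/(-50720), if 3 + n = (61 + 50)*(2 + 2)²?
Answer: -1773/25360 ≈ -0.069913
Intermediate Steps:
n = 1773 (n = -3 + (61 + 50)*(2 + 2)² = -3 + 111*4² = -3 + 111*16 = -3 + 1776 = 1773)
(n*2)/(-50720) = (1773*2)/(-50720) = 3546*(-1/50720) = -1773/25360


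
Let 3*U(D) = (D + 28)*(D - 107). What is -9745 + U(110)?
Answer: -9607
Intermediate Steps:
U(D) = (-107 + D)*(28 + D)/3 (U(D) = ((D + 28)*(D - 107))/3 = ((28 + D)*(-107 + D))/3 = ((-107 + D)*(28 + D))/3 = (-107 + D)*(28 + D)/3)
-9745 + U(110) = -9745 + (-2996/3 - 79/3*110 + (1/3)*110**2) = -9745 + (-2996/3 - 8690/3 + (1/3)*12100) = -9745 + (-2996/3 - 8690/3 + 12100/3) = -9745 + 138 = -9607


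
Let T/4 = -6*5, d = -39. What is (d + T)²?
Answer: 25281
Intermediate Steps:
T = -120 (T = 4*(-6*5) = 4*(-30) = -120)
(d + T)² = (-39 - 120)² = (-159)² = 25281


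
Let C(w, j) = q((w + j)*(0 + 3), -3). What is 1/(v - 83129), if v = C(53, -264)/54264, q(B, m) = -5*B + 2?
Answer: -54264/4510908889 ≈ -1.2030e-5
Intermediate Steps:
q(B, m) = 2 - 5*B
C(w, j) = 2 - 15*j - 15*w (C(w, j) = 2 - 5*(w + j)*(0 + 3) = 2 - 5*(j + w)*3 = 2 - 5*(3*j + 3*w) = 2 + (-15*j - 15*w) = 2 - 15*j - 15*w)
v = 3167/54264 (v = (2 - 15*(-264) - 15*53)/54264 = (2 + 3960 - 795)*(1/54264) = 3167*(1/54264) = 3167/54264 ≈ 0.058363)
1/(v - 83129) = 1/(3167/54264 - 83129) = 1/(-4510908889/54264) = -54264/4510908889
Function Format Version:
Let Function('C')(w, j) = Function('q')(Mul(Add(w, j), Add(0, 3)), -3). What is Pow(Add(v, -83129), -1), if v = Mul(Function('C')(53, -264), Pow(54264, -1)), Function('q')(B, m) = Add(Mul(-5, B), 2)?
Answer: Rational(-54264, 4510908889) ≈ -1.2030e-5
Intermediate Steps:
Function('q')(B, m) = Add(2, Mul(-5, B))
Function('C')(w, j) = Add(2, Mul(-15, j), Mul(-15, w)) (Function('C')(w, j) = Add(2, Mul(-5, Mul(Add(w, j), Add(0, 3)))) = Add(2, Mul(-5, Mul(Add(j, w), 3))) = Add(2, Mul(-5, Add(Mul(3, j), Mul(3, w)))) = Add(2, Add(Mul(-15, j), Mul(-15, w))) = Add(2, Mul(-15, j), Mul(-15, w)))
v = Rational(3167, 54264) (v = Mul(Add(2, Mul(-15, -264), Mul(-15, 53)), Pow(54264, -1)) = Mul(Add(2, 3960, -795), Rational(1, 54264)) = Mul(3167, Rational(1, 54264)) = Rational(3167, 54264) ≈ 0.058363)
Pow(Add(v, -83129), -1) = Pow(Add(Rational(3167, 54264), -83129), -1) = Pow(Rational(-4510908889, 54264), -1) = Rational(-54264, 4510908889)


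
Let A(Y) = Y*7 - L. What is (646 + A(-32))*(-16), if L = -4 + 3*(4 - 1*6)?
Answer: -6912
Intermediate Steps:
L = -10 (L = -4 + 3*(4 - 6) = -4 + 3*(-2) = -4 - 6 = -10)
A(Y) = 10 + 7*Y (A(Y) = Y*7 - 1*(-10) = 7*Y + 10 = 10 + 7*Y)
(646 + A(-32))*(-16) = (646 + (10 + 7*(-32)))*(-16) = (646 + (10 - 224))*(-16) = (646 - 214)*(-16) = 432*(-16) = -6912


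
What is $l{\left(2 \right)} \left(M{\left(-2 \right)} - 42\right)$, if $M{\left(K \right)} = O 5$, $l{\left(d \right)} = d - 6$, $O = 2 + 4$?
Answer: $48$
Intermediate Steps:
$O = 6$
$l{\left(d \right)} = -6 + d$ ($l{\left(d \right)} = d - 6 = -6 + d$)
$M{\left(K \right)} = 30$ ($M{\left(K \right)} = 6 \cdot 5 = 30$)
$l{\left(2 \right)} \left(M{\left(-2 \right)} - 42\right) = \left(-6 + 2\right) \left(30 - 42\right) = \left(-4\right) \left(-12\right) = 48$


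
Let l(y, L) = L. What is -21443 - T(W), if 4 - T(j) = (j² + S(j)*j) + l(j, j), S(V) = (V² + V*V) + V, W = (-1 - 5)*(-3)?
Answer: -9117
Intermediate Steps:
W = 18 (W = -6*(-3) = 18)
S(V) = V + 2*V² (S(V) = (V² + V²) + V = 2*V² + V = V + 2*V²)
T(j) = 4 - j - j² - j²*(1 + 2*j) (T(j) = 4 - ((j² + (j*(1 + 2*j))*j) + j) = 4 - ((j² + j²*(1 + 2*j)) + j) = 4 - (j + j² + j²*(1 + 2*j)) = 4 + (-j - j² - j²*(1 + 2*j)) = 4 - j - j² - j²*(1 + 2*j))
-21443 - T(W) = -21443 - (4 - 1*18 - 2*18² - 2*18³) = -21443 - (4 - 18 - 2*324 - 2*5832) = -21443 - (4 - 18 - 648 - 11664) = -21443 - 1*(-12326) = -21443 + 12326 = -9117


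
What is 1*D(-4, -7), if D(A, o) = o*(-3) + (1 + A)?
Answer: 18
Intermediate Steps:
D(A, o) = 1 + A - 3*o (D(A, o) = -3*o + (1 + A) = 1 + A - 3*o)
1*D(-4, -7) = 1*(1 - 4 - 3*(-7)) = 1*(1 - 4 + 21) = 1*18 = 18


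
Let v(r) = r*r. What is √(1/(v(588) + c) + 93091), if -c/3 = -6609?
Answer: √1382320216486478/121857 ≈ 305.11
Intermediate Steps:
c = 19827 (c = -3*(-6609) = 19827)
v(r) = r²
√(1/(v(588) + c) + 93091) = √(1/(588² + 19827) + 93091) = √(1/(345744 + 19827) + 93091) = √(1/365571 + 93091) = √(34031369962/365571) = √1382320216486478/121857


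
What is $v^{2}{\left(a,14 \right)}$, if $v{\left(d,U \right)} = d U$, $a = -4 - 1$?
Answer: $4900$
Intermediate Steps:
$a = -5$ ($a = -4 - 1 = -5$)
$v{\left(d,U \right)} = U d$
$v^{2}{\left(a,14 \right)} = \left(14 \left(-5\right)\right)^{2} = \left(-70\right)^{2} = 4900$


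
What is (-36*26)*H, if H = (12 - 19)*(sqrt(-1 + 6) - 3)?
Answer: -19656 + 6552*sqrt(5) ≈ -5005.3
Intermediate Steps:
H = 21 - 7*sqrt(5) (H = -7*(sqrt(5) - 3) = -7*(-3 + sqrt(5)) = 21 - 7*sqrt(5) ≈ 5.3475)
(-36*26)*H = (-36*26)*(21 - 7*sqrt(5)) = -936*(21 - 7*sqrt(5)) = -19656 + 6552*sqrt(5)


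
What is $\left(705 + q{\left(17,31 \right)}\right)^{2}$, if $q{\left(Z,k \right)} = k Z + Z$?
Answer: $1560001$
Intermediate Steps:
$q{\left(Z,k \right)} = Z + Z k$ ($q{\left(Z,k \right)} = Z k + Z = Z + Z k$)
$\left(705 + q{\left(17,31 \right)}\right)^{2} = \left(705 + 17 \left(1 + 31\right)\right)^{2} = \left(705 + 17 \cdot 32\right)^{2} = \left(705 + 544\right)^{2} = 1249^{2} = 1560001$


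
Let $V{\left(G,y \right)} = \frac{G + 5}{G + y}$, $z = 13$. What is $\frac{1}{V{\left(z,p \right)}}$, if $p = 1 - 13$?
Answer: $\frac{1}{18} \approx 0.055556$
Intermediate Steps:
$p = -12$ ($p = 1 - 13 = -12$)
$V{\left(G,y \right)} = \frac{5 + G}{G + y}$
$\frac{1}{V{\left(z,p \right)}} = \frac{1}{\frac{1}{13 - 12} \left(5 + 13\right)} = \frac{1}{1^{-1} \cdot 18} = \frac{1}{1 \cdot 18} = \frac{1}{18}$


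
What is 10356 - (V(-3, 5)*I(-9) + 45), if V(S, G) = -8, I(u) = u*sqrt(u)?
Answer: 10311 - 216*I ≈ 10311.0 - 216.0*I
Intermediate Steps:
I(u) = u**(3/2)
10356 - (V(-3, 5)*I(-9) + 45) = 10356 - (-(-216)*I + 45) = 10356 - (216*I + 45) = 10356 - (45 + 216*I) = 10356 + (-45 - 216*I) = 10311 - 216*I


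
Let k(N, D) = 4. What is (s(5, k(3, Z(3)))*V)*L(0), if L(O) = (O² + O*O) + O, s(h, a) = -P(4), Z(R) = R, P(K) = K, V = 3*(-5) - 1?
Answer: 0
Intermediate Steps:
V = -16 (V = -15 - 1 = -16)
s(h, a) = -4 (s(h, a) = -1*4 = -4)
L(O) = O + 2*O² (L(O) = (O² + O²) + O = 2*O² + O = O + 2*O²)
(s(5, k(3, Z(3)))*V)*L(0) = (-4*(-16))*(0*(1 + 2*0)) = 64*(0*(1 + 0)) = 64*(0*1) = 64*0 = 0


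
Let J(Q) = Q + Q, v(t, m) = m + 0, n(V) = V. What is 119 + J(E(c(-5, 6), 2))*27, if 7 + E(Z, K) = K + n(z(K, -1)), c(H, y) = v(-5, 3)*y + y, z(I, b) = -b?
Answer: -97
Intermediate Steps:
v(t, m) = m
c(H, y) = 4*y (c(H, y) = 3*y + y = 4*y)
E(Z, K) = -6 + K (E(Z, K) = -7 + (K - 1*(-1)) = -7 + (K + 1) = -7 + (1 + K) = -6 + K)
J(Q) = 2*Q
119 + J(E(c(-5, 6), 2))*27 = 119 + (2*(-6 + 2))*27 = 119 + (2*(-4))*27 = 119 - 8*27 = 119 - 216 = -97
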